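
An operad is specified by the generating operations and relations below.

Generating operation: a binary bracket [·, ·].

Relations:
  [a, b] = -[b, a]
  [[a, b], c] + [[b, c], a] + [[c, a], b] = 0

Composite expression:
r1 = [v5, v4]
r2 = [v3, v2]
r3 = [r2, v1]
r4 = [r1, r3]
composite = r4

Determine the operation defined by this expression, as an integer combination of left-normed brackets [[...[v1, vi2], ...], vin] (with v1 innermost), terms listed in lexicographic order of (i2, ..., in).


Left-normed coefficients sit on the v1-initial expansion words.
Composite bracket: [[v5, v4], [[v3, v2], v1]]
Full expansion: 16 signed words from ab - ba (2^4 = 16).
Words beginning with v1 determine it all:
  word v1v2v3v4v5 has sign +1, contributing +[[[[v1, v2], v3], v4], v5]
  word v1v2v3v5v4 has sign -1, contributing -[[[[v1, v2], v3], v5], v4]
  word v1v3v2v4v5 has sign -1, contributing -[[[[v1, v3], v2], v4], v5]
  word v1v3v2v5v4 has sign +1, contributing +[[[[v1, v3], v2], v5], v4]

[[[[v1, v2], v3], v4], v5] - [[[[v1, v2], v3], v5], v4] - [[[[v1, v3], v2], v4], v5] + [[[[v1, v3], v2], v5], v4]


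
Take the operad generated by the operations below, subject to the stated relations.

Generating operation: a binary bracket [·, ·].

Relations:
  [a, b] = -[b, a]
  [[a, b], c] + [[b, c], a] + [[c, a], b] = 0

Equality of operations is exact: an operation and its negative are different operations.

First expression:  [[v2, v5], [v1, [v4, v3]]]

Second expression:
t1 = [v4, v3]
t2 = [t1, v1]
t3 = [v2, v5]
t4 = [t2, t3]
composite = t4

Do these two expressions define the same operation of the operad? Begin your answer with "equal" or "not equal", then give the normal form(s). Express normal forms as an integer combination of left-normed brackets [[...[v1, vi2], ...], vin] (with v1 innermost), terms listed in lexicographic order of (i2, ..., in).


equal; the common form is [[[[v1, v3], v4], v2], v5] - [[[[v1, v3], v4], v5], v2] - [[[[v1, v4], v3], v2], v5] + [[[[v1, v4], v3], v5], v2]

In normal form, the first expression is [[[[v1, v3], v4], v2], v5] - [[[[v1, v3], v4], v5], v2] - [[[[v1, v4], v3], v2], v5] + [[[[v1, v4], v3], v5], v2]
In normal form, the second expression is [[[[v1, v3], v4], v2], v5] - [[[[v1, v3], v4], v5], v2] - [[[[v1, v4], v3], v2], v5] + [[[[v1, v4], v3], v5], v2]
One common form — equal.


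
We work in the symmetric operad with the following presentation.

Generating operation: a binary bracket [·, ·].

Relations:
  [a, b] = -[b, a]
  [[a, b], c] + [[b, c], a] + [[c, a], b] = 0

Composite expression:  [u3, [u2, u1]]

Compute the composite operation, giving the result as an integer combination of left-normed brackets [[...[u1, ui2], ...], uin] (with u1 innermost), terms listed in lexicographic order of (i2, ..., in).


A multilinear Lie element is pinned by u1-initial words (u1 innermost).
Composite bracket: [u3, [u2, u1]]
The bracket unfolds into 4 signed words via [a, b] = ab - ba (2^2 = 4).
The u1-initial words carry the normal form:
  u1u2u3 appears with sign +1, giving the term +[[u1, u2], u3]

[[u1, u2], u3]


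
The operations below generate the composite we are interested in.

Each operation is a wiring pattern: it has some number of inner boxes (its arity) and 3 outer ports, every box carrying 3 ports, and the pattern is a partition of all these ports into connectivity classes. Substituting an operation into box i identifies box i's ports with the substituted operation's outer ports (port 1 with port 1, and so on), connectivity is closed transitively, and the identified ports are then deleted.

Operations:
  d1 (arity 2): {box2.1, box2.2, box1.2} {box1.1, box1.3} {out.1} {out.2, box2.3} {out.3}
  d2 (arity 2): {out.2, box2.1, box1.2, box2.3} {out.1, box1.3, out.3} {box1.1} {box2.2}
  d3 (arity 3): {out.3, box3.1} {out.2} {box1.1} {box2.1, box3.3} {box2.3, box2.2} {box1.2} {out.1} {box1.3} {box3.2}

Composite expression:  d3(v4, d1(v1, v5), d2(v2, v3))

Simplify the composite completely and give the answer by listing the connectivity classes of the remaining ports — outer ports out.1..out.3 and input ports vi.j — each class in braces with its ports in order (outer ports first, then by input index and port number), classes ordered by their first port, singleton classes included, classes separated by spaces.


{out.1} {out.2} {out.3, v2.3} {v1.1, v1.3} {v1.2, v5.1, v5.2} {v2.1} {v2.2, v3.1, v3.3} {v3.2} {v4.1} {v4.2} {v4.3} {v5.3}

Connectivity passes through glued d3-boundaries; trace each wire chain.
composing d1 on (v1, v5), with out.j its own outer ports: {out.1} {out.2, v5.3} {out.3} {v1.1, v1.3} {v1.2, v5.1, v5.2}
composing d2 on (v2, v3), with out.j its own outer ports: {out.1, out.3, v2.3} {out.2, v2.2, v3.1, v3.3} {v2.1} {v3.2}
composing d3 on (v4, v1, v5, v2, v3), with out.j its own outer ports: {out.1} {out.2} {out.3, v2.3} {v1.1, v1.3} {v1.2, v5.1, v5.2} {v2.1} {v2.2, v3.1, v3.3} {v3.2} {v4.1} {v4.2} {v4.3} {v5.3}


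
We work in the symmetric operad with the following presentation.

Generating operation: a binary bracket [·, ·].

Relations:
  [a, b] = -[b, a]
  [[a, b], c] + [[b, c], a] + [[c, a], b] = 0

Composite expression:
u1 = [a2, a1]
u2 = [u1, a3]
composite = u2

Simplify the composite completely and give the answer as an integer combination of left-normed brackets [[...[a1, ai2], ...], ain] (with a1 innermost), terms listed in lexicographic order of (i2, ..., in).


-[[a1, a2], a3]

In the tensor algebra, words opening a1 carry the a1-anchored form.
Composite bracket: [[a2, a1], a3]
Applying ab - ba throughout gives 4 signed words (2^2 = 4).
Only words starting with a1 matter:
  a1a2a3 (sign -1) contributes -[[a1, a2], a3]


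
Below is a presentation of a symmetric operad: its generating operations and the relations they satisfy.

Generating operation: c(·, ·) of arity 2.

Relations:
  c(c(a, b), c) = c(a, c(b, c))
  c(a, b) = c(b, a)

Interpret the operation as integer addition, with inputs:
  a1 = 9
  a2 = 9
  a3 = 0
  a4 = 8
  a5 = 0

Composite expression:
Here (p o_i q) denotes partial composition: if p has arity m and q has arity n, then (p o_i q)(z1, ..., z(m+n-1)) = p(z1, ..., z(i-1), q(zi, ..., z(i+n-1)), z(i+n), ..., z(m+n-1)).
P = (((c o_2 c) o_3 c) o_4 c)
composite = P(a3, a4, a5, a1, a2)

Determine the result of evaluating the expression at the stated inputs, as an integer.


26

c(a1, a2) = 18
c(a5, c(a1, a2)) = 18
c(a4, c(a5, c(a1, a2))) = 26
c(a3, c(a4, c(a5, c(a1, a2)))) = 26


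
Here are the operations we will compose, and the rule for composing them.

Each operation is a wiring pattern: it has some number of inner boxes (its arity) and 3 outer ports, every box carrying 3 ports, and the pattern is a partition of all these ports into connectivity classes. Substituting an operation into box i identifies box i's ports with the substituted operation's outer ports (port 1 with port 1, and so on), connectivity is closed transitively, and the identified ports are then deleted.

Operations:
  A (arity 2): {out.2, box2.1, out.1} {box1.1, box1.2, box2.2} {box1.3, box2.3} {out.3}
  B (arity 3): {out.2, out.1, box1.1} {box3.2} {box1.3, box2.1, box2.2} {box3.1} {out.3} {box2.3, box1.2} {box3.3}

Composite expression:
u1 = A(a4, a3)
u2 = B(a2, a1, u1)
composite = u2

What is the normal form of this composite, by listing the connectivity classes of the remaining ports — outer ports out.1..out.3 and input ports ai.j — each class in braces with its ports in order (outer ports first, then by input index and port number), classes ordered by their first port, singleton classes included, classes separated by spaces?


{out.1, out.2, a2.1} {out.3} {a1.1, a1.2, a2.3} {a1.3, a2.2} {a3.1} {a3.2, a4.1, a4.2} {a3.3, a4.3}

Connectivity passes through glued B-boundaries; trace each wire chain.
through A, on inputs (a4, a3): {out.1, out.2, a3.1} {out.3} {a3.2, a4.1, a4.2} {a3.3, a4.3} (out.j = stage outer ports)
through B, on inputs (a2, a1, a4, a3): {out.1, out.2, a2.1} {out.3} {a1.1, a1.2, a2.3} {a1.3, a2.2} {a3.1} {a3.2, a4.1, a4.2} {a3.3, a4.3} (out.j = stage outer ports)


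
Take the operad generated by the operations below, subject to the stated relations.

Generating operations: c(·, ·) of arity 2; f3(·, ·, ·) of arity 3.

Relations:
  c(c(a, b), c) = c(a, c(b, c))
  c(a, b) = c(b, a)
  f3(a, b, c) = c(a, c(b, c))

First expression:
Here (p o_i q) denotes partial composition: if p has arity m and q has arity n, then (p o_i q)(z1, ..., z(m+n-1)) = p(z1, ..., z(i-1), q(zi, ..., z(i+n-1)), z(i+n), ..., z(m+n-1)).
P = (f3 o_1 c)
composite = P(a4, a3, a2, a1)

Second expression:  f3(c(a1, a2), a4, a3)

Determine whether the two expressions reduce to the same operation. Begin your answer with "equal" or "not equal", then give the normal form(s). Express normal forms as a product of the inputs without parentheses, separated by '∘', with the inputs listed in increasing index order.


The first expression reduces to a1 ∘ a2 ∘ a3 ∘ a4
The second expression reduces to a1 ∘ a2 ∘ a3 ∘ a4
Both agree, so they are equal.

equal — both sides give a1 ∘ a2 ∘ a3 ∘ a4


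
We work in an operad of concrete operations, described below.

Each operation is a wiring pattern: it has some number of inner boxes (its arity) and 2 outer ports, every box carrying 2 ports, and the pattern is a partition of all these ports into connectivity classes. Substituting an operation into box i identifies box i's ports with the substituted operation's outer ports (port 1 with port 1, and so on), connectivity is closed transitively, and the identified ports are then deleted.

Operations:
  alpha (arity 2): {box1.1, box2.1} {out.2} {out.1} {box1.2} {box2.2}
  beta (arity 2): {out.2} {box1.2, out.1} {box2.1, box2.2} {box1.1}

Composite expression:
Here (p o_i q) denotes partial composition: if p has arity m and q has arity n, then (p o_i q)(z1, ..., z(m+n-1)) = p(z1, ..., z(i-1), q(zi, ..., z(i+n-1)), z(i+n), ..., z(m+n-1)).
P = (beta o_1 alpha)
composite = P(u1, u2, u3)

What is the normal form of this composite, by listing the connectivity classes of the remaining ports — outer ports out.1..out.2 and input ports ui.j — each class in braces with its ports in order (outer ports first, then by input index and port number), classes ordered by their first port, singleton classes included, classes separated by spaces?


After gluing at beta, chains via deleted ports link the u-ports.
alpha over (u1, u2) gives {out.1} {out.2} {u1.1, u2.1} {u1.2} {u2.2}, out.j being that stage's outer ports
beta over (u1, u2, u3) gives {out.1} {out.2} {u1.1, u2.1} {u1.2} {u2.2} {u3.1, u3.2}, out.j being that stage's outer ports

{out.1} {out.2} {u1.1, u2.1} {u1.2} {u2.2} {u3.1, u3.2}


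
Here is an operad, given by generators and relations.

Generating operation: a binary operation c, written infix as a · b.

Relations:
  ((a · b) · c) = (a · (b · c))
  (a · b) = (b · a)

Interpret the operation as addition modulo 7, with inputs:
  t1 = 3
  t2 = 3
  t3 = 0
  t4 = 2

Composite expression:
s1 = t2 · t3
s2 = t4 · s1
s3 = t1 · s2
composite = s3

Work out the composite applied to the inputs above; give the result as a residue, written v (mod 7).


1 (mod 7)

(t2 · t3) = 3
(t4 · (t2 · t3)) = 5
(t1 · (t4 · (t2 · t3))) = 1


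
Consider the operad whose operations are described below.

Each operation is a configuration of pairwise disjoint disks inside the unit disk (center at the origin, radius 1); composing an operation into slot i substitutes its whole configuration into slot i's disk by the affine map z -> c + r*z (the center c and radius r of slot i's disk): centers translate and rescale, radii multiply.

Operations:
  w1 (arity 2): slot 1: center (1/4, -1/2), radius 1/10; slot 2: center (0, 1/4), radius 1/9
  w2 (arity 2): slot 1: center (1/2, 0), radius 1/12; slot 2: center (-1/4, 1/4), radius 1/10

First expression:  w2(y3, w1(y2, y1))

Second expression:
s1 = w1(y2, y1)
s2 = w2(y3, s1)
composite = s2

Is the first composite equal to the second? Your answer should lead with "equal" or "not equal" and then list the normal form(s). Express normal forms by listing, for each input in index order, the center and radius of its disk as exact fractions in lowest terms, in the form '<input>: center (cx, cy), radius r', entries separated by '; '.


equal — both sides give y1: center (-1/4, 11/40), radius 1/90; y2: center (-9/40, 1/5), radius 1/100; y3: center (1/2, 0), radius 1/12


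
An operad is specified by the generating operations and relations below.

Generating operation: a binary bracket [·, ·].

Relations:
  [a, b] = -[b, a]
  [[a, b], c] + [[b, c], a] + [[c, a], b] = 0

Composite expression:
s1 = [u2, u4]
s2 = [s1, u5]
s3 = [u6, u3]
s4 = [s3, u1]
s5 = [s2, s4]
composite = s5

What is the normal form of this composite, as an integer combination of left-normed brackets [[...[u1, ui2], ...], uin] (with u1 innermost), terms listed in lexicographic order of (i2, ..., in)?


-[[[[[u1, u3], u6], u2], u4], u5] + [[[[[u1, u3], u6], u4], u2], u5] + [[[[[u1, u3], u6], u5], u2], u4] - [[[[[u1, u3], u6], u5], u4], u2] + [[[[[u1, u6], u3], u2], u4], u5] - [[[[[u1, u6], u3], u4], u2], u5] - [[[[[u1, u6], u3], u5], u2], u4] + [[[[[u1, u6], u3], u5], u4], u2]


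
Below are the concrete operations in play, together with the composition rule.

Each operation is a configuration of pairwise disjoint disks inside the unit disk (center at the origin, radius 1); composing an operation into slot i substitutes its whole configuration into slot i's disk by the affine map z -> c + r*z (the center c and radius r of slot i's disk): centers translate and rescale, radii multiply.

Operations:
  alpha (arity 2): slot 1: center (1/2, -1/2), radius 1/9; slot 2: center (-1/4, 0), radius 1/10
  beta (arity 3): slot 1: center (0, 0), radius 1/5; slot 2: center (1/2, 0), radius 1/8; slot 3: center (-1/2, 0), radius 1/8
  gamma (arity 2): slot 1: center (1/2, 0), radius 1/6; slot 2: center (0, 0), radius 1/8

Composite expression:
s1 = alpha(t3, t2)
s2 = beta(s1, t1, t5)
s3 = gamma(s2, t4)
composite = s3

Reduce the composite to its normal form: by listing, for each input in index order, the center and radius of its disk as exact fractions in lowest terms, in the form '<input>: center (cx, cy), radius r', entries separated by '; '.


t1: center (7/12, 0), radius 1/48; t2: center (59/120, 0), radius 1/300; t3: center (31/60, -1/60), radius 1/270; t4: center (0, 0), radius 1/8; t5: center (5/12, 0), radius 1/48

Follow each t-input down from gamma: c' goes to c + r*c', radius to r*r'.
t3 passes through 3 substitutions, ending at center (31/60, -1/60), radius 1/270
t2 passes through 3 substitutions, ending at center (59/120, 0), radius 1/300
t1 passes through 2 substitutions, ending at center (7/12, 0), radius 1/48
t5 passes through 2 substitutions, ending at center (5/12, 0), radius 1/48
t4 passes through 1 substitution, ending at center (0, 0), radius 1/8


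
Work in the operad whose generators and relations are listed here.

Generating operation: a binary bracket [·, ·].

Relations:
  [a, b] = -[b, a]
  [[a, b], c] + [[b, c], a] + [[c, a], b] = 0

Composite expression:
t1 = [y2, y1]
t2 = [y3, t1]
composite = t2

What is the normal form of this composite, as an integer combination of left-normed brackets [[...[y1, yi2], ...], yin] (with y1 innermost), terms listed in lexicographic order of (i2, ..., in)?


[[y1, y2], y3]

In the tensor algebra, words opening y1 carry the y1-anchored form.
Composite bracket: [y3, [y2, y1]]
Under [a, b] = ab - ba we get 4 signed associative words (2^2 = 4).
Only words starting with y1 matter:
  y1y2y3 appears with sign +1, giving the term +[[y1, y2], y3]


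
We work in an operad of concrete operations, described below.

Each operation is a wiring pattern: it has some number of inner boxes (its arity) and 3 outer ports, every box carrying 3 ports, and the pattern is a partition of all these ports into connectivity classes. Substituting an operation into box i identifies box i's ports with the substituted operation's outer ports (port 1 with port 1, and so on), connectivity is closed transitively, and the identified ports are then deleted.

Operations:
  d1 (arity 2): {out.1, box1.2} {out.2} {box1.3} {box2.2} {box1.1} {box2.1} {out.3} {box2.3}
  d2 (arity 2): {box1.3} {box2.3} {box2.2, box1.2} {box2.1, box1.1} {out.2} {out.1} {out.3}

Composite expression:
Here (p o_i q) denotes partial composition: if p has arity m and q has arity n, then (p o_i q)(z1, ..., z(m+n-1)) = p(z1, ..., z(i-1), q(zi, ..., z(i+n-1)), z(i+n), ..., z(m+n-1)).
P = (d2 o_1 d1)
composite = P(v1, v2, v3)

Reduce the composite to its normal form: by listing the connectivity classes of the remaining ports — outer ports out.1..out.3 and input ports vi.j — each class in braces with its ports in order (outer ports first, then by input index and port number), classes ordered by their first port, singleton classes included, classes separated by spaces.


Two ports join when wires chain via d2-identified ports.
stage d1: inputs (v1, v2), connectivity {out.1, v1.2} {out.2} {out.3} {v1.1} {v1.3} {v2.1} {v2.2} {v2.3}, out.j its boundary
stage d2: inputs (v1, v2, v3), connectivity {out.1} {out.2} {out.3} {v1.1} {v1.2, v3.1} {v1.3} {v2.1} {v2.2} {v2.3} {v3.2} {v3.3}, out.j its boundary

{out.1} {out.2} {out.3} {v1.1} {v1.2, v3.1} {v1.3} {v2.1} {v2.2} {v2.3} {v3.2} {v3.3}


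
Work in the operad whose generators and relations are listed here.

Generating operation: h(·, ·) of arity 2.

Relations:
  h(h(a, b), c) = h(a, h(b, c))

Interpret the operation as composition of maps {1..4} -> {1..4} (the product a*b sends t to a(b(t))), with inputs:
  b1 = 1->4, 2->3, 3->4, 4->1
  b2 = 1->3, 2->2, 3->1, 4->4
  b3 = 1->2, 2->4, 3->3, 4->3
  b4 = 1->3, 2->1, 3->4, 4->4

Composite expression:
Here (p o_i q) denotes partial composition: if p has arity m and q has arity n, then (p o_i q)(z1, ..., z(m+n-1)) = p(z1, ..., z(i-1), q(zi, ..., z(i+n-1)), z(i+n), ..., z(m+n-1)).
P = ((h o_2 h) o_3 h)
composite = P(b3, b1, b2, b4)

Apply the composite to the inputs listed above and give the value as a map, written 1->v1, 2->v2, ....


1->3, 2->3, 3->2, 4->2

h(b2, b4) = 1->1, 2->3, 3->4, 4->4
h(b1, h(b2, b4)) = 1->4, 2->4, 3->1, 4->1
h(b3, h(b1, h(b2, b4))) = 1->3, 2->3, 3->2, 4->2


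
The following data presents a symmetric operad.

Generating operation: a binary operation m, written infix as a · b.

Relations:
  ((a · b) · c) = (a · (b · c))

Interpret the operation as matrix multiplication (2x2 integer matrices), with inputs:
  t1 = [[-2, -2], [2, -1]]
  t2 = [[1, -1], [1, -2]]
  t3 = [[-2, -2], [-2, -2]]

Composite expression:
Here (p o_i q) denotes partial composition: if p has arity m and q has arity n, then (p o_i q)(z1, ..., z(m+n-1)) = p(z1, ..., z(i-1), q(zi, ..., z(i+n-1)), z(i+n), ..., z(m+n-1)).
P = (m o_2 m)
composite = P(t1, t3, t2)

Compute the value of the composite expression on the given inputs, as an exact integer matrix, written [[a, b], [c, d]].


[[16, -24], [-4, 6]]

(t3 · t2) = [[-4, 6], [-4, 6]]
(t1 · (t3 · t2)) = [[16, -24], [-4, 6]]


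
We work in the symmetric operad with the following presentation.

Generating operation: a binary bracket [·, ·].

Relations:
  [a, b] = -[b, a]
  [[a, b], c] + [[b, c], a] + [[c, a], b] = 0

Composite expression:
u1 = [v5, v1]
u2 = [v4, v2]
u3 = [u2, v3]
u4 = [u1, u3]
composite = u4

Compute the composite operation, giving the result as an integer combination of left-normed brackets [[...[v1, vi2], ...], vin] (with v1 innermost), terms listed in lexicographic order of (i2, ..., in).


A multilinear Lie element is pinned by v1-initial words (v1 innermost).
Composite bracket: [[v5, v1], [[v4, v2], v3]]
Applying ab - ba throughout gives 16 signed words (2^4 = 16).
The v1-initial words carry the normal form:
  from v1v5v2v4v3, sign +1: term +[[[[v1, v5], v2], v4], v3]
  from v1v5v3v2v4, sign -1: term -[[[[v1, v5], v3], v2], v4]
  from v1v5v3v4v2, sign +1: term +[[[[v1, v5], v3], v4], v2]
  from v1v5v4v2v3, sign -1: term -[[[[v1, v5], v4], v2], v3]

[[[[v1, v5], v2], v4], v3] - [[[[v1, v5], v3], v2], v4] + [[[[v1, v5], v3], v4], v2] - [[[[v1, v5], v4], v2], v3]


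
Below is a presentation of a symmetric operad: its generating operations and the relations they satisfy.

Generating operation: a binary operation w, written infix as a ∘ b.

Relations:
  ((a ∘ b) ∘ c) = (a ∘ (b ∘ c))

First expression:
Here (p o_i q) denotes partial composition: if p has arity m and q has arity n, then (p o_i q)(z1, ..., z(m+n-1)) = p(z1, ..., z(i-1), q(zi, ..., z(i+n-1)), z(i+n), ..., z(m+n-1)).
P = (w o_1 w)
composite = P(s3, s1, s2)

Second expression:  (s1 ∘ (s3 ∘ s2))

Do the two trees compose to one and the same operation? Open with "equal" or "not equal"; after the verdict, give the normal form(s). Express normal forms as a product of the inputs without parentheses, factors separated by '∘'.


not equal; the first gives s3 ∘ s1 ∘ s2 and the second s1 ∘ s3 ∘ s2

Reducing the first expression gives s3 ∘ s1 ∘ s2
Reducing the second expression gives s1 ∘ s3 ∘ s2
Distinct normal forms: not equal.


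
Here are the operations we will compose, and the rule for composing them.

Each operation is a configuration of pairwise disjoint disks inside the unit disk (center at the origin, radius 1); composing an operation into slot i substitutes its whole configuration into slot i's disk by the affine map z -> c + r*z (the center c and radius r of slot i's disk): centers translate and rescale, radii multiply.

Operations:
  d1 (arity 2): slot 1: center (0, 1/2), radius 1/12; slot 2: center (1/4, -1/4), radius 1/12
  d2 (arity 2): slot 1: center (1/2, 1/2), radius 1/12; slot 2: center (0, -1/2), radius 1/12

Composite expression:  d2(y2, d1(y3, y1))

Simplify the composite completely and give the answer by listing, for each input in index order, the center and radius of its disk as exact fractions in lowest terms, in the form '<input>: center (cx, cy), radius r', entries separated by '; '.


Each y-disk chains the slot maps above it in d2; radii multiply.
y2: after 1 affine step, its disk has center (1/2, 1/2), radius 1/12
y3: after 2 affine steps, its disk has center (0, -11/24), radius 1/144
y1: after 2 affine steps, its disk has center (1/48, -25/48), radius 1/144

y1: center (1/48, -25/48), radius 1/144; y2: center (1/2, 1/2), radius 1/12; y3: center (0, -11/24), radius 1/144


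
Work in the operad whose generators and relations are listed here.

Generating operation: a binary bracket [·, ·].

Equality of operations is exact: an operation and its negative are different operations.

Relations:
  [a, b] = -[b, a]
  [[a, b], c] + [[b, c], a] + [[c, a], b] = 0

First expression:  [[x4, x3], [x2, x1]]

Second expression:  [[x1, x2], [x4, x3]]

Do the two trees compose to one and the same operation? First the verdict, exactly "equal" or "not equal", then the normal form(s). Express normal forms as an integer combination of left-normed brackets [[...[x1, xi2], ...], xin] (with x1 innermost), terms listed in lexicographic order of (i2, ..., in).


equal; the common form is -[[[x1, x2], x3], x4] + [[[x1, x2], x4], x3]

In normal form, the first expression is -[[[x1, x2], x3], x4] + [[[x1, x2], x4], x3]
In normal form, the second expression is -[[[x1, x2], x3], x4] + [[[x1, x2], x4], x3]
The normal forms match — equal.


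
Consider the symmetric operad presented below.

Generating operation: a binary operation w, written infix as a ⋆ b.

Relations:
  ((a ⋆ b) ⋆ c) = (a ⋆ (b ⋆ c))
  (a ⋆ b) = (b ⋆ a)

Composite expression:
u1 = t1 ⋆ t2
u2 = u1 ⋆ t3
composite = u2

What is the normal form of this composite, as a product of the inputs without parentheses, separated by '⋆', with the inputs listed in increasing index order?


t1 ⋆ t2 ⋆ t3

Shape and order are irrelevant to w; the t-input set decides.
(t1 ⋆ t2) linearizes to t1 ⋆ t2
((t1 ⋆ t2) ⋆ t3) linearizes to t1 ⋆ t2 ⋆ t3
reordering the factors by index: t1 ⋆ t2 ⋆ t3


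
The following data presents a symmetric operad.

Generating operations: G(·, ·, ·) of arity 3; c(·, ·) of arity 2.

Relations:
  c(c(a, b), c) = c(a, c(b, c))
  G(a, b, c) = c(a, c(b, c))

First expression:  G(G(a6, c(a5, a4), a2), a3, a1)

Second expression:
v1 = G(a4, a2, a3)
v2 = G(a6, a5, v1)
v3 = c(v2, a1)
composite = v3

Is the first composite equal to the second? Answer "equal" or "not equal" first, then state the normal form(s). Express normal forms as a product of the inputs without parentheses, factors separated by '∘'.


equal — both sides give a6 ∘ a5 ∘ a4 ∘ a2 ∘ a3 ∘ a1


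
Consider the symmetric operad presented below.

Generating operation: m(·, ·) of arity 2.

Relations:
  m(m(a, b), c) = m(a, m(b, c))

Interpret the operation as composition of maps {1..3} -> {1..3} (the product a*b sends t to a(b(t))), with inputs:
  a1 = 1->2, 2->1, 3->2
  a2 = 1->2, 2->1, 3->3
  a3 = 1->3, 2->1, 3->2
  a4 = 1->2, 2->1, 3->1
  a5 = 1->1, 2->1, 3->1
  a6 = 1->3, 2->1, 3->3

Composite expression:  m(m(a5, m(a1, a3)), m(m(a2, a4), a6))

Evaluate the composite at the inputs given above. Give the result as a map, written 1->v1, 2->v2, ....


m(a1, a3) = 1->2, 2->2, 3->1
m(a5, m(a1, a3)) = 1->1, 2->1, 3->1
m(a2, a4) = 1->1, 2->2, 3->2
m(m(a2, a4), a6) = 1->2, 2->1, 3->2
m(m(a5, m(a1, a3)), m(m(a2, a4), a6)) = 1->1, 2->1, 3->1

1->1, 2->1, 3->1


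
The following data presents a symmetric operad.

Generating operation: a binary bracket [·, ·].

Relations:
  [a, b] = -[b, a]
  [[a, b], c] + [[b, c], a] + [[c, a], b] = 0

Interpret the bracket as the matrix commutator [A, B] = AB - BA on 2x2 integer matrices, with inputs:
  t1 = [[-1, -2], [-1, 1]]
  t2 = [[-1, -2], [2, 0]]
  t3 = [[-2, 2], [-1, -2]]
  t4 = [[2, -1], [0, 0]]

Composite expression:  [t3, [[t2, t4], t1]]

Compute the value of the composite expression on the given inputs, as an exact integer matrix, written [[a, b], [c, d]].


[[-6, -12], [-6, 6]]

[t2, t4] = [[2, 5], [4, -2]]
[[t2, t4], t1] = [[3, 2], [-4, -3]]
[t3, [[t2, t4], t1]] = [[-6, -12], [-6, 6]]


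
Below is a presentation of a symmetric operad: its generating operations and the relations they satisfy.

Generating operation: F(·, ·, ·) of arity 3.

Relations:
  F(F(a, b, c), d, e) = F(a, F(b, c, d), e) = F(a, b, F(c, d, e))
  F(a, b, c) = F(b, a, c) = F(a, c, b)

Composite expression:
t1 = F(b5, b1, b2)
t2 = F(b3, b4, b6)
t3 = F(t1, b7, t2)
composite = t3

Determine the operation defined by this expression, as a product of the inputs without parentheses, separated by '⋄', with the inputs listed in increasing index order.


With F associative and commutative, the b-input set is all that matters.
F(b5, b1, b2) spells out as b5 ⋄ b1 ⋄ b2
F(b3, b4, b6) spells out as b3 ⋄ b4 ⋄ b6
F(F(b5, b1, b2), b7, F(b3, b4, b6)) spells out as b5 ⋄ b1 ⋄ b2 ⋄ b7 ⋄ b3 ⋄ b4 ⋄ b6
putting the inputs in ascending order: b1 ⋄ b2 ⋄ b3 ⋄ b4 ⋄ b5 ⋄ b6 ⋄ b7

b1 ⋄ b2 ⋄ b3 ⋄ b4 ⋄ b5 ⋄ b6 ⋄ b7


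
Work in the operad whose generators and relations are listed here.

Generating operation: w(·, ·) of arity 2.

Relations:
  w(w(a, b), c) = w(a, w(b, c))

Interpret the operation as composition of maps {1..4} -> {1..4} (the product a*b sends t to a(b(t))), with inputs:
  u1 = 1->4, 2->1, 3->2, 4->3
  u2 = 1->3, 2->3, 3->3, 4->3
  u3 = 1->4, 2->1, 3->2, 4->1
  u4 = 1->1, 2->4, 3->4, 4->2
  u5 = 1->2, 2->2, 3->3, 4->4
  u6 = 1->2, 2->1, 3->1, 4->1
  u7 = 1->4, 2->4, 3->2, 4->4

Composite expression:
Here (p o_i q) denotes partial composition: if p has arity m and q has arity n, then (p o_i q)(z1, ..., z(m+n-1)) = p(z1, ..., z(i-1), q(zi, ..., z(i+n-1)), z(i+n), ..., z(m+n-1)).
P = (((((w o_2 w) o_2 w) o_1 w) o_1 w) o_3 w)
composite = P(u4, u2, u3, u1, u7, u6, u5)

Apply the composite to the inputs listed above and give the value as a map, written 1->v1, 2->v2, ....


1->4, 2->4, 3->4, 4->4

w(u4, u2) = 1->4, 2->4, 3->4, 4->4
w(u3, u1) = 1->1, 2->4, 3->1, 4->2
w(w(u4, u2), w(u3, u1)) = 1->4, 2->4, 3->4, 4->4
w(u7, u6) = 1->4, 2->4, 3->4, 4->4
w(w(u7, u6), u5) = 1->4, 2->4, 3->4, 4->4
w(w(w(u4, u2), w(u3, u1)), w(w(u7, u6), u5)) = 1->4, 2->4, 3->4, 4->4


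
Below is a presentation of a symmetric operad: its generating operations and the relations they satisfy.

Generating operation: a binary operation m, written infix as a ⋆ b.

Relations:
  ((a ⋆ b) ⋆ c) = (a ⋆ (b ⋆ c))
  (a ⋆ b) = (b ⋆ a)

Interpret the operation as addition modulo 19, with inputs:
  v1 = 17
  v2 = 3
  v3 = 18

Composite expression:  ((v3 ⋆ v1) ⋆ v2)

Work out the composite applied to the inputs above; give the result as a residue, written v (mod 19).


0 (mod 19)

(v3 ⋆ v1) = 16
((v3 ⋆ v1) ⋆ v2) = 0


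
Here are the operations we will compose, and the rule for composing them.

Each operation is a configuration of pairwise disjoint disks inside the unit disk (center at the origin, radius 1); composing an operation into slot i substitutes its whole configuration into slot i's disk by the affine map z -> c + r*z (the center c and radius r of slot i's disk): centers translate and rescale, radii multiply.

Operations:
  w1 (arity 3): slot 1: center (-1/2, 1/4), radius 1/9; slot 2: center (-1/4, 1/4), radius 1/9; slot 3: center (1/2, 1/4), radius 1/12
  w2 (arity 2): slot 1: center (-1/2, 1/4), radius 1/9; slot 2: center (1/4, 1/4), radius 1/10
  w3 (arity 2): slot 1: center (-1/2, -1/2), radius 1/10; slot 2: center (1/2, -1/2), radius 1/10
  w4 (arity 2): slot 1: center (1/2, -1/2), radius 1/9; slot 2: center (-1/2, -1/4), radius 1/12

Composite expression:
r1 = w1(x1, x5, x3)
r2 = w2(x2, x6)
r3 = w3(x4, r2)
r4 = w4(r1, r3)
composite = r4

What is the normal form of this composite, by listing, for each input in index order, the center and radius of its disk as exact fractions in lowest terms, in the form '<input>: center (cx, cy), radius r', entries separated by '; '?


Only the slot chain above each x matters under w4; compose those maps.
x1 passes through 2 substitutions, ending at center (4/9, -17/36), radius 1/81
x5 passes through 2 substitutions, ending at center (17/36, -17/36), radius 1/81
x3 passes through 2 substitutions, ending at center (5/9, -17/36), radius 1/108
x4 passes through 2 substitutions, ending at center (-13/24, -7/24), radius 1/120
x2 passes through 3 substitutions, ending at center (-37/80, -139/480), radius 1/1080
x6 passes through 3 substitutions, ending at center (-73/160, -139/480), radius 1/1200

x1: center (4/9, -17/36), radius 1/81; x2: center (-37/80, -139/480), radius 1/1080; x3: center (5/9, -17/36), radius 1/108; x4: center (-13/24, -7/24), radius 1/120; x5: center (17/36, -17/36), radius 1/81; x6: center (-73/160, -139/480), radius 1/1200


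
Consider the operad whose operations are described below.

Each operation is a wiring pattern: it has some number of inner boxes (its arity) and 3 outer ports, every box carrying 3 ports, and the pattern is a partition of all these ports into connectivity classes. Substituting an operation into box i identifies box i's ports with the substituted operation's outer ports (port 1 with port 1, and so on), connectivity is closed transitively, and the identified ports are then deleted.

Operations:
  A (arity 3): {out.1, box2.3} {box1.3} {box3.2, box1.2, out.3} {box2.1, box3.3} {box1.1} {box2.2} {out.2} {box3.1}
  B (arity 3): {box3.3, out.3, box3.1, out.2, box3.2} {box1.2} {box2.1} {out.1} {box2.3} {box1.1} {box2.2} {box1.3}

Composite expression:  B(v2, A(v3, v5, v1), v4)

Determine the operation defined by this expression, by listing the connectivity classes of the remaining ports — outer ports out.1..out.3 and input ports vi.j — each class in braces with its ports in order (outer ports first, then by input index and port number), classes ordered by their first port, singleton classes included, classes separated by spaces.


{out.1} {out.2, out.3, v4.1, v4.2, v4.3} {v1.1} {v1.2, v3.2} {v1.3, v5.1} {v2.1} {v2.2} {v2.3} {v3.1} {v3.3} {v5.2} {v5.3}


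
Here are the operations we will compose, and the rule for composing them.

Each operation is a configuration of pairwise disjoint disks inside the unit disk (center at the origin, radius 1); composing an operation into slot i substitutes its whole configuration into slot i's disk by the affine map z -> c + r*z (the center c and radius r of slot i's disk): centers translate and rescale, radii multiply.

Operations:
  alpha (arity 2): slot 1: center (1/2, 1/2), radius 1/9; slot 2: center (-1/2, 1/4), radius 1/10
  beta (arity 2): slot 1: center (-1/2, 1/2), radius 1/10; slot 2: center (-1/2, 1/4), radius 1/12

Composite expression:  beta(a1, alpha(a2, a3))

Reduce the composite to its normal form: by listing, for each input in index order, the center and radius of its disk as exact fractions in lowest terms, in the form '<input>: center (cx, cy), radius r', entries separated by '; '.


a1: center (-1/2, 1/2), radius 1/10; a2: center (-11/24, 7/24), radius 1/108; a3: center (-13/24, 13/48), radius 1/120


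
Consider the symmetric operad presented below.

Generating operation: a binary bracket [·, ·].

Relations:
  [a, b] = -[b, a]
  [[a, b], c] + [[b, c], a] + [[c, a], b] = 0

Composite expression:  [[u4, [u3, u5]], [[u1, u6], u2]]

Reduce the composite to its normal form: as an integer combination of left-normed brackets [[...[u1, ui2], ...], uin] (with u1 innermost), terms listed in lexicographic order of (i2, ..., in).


[[[[[u1, u6], u2], u3], u5], u4] - [[[[[u1, u6], u2], u4], u3], u5] + [[[[[u1, u6], u2], u4], u5], u3] - [[[[[u1, u6], u2], u5], u3], u4]

In the tensor algebra, words opening u1 carry the u1-anchored form.
Composite bracket: [[u4, [u3, u5]], [[u1, u6], u2]]
Under [a, b] = ab - ba we get 32 signed associative words (2^5 = 32).
Collect the words opening with u1:
  sign of u1u6u2u3u5u4 is +1, so it contributes +[[[[[u1, u6], u2], u3], u5], u4]
  sign of u1u6u2u4u3u5 is -1, so it contributes -[[[[[u1, u6], u2], u4], u3], u5]
  sign of u1u6u2u4u5u3 is +1, so it contributes +[[[[[u1, u6], u2], u4], u5], u3]
  sign of u1u6u2u5u3u4 is -1, so it contributes -[[[[[u1, u6], u2], u5], u3], u4]


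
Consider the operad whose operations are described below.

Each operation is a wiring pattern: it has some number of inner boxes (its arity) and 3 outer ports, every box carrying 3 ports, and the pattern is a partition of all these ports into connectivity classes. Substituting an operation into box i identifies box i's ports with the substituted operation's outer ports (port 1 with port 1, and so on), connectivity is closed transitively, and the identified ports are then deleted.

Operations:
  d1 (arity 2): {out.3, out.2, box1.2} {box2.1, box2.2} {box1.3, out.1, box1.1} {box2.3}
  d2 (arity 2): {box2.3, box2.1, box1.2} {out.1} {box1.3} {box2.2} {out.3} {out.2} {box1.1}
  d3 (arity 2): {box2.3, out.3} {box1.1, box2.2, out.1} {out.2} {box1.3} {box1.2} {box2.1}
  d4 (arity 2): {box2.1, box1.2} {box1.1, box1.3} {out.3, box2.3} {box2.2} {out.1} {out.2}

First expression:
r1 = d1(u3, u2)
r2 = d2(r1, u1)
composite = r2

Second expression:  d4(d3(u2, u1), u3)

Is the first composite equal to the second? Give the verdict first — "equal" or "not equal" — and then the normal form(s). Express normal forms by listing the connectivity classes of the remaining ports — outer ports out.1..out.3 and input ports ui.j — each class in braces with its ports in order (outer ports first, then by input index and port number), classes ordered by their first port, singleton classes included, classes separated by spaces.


The first expression, normalized: {out.1} {out.2} {out.3} {u1.1, u1.3, u3.2} {u1.2} {u2.1, u2.2} {u2.3} {u3.1, u3.3}
The second expression, normalized: {out.1} {out.2} {out.3, u3.3} {u1.1} {u1.2, u1.3, u2.1} {u2.2} {u2.3} {u3.1} {u3.2}
They disagree, so not equal.

not equal; the first gives {out.1} {out.2} {out.3} {u1.1, u1.3, u3.2} {u1.2} {u2.1, u2.2} {u2.3} {u3.1, u3.3} and the second {out.1} {out.2} {out.3, u3.3} {u1.1} {u1.2, u1.3, u2.1} {u2.2} {u2.3} {u3.1} {u3.2}


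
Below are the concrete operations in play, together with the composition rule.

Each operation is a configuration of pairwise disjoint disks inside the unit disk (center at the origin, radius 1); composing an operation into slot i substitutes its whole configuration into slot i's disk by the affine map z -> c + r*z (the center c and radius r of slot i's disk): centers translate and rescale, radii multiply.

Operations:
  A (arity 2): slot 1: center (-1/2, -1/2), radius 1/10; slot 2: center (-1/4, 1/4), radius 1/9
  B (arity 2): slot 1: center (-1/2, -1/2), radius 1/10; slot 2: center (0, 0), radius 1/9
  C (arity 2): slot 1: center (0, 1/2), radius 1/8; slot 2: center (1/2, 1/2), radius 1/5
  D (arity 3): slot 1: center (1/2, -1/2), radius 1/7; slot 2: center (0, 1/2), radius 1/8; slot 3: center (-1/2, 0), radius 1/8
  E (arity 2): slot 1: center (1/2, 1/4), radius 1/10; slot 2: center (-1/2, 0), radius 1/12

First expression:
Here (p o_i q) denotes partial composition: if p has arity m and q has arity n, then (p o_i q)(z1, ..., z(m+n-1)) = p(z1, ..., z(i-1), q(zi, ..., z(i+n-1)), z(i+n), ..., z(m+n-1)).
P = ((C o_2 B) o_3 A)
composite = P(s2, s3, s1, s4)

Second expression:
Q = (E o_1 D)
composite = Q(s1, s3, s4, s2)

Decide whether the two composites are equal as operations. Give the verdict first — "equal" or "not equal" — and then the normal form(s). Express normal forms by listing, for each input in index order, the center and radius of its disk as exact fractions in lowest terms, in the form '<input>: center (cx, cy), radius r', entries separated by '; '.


The first composite normalizes to s1: center (22/45, 22/45), radius 1/450; s2: center (0, 1/2), radius 1/8; s3: center (2/5, 2/5), radius 1/50; s4: center (89/180, 91/180), radius 1/405
The second composite normalizes to s1: center (11/20, 1/5), radius 1/70; s2: center (-1/2, 0), radius 1/12; s3: center (1/2, 3/10), radius 1/80; s4: center (9/20, 1/4), radius 1/80
Distinct normal forms: not equal.

not equal — first s1: center (22/45, 22/45), radius 1/450; s2: center (0, 1/2), radius 1/8; s3: center (2/5, 2/5), radius 1/50; s4: center (89/180, 91/180), radius 1/405, second s1: center (11/20, 1/5), radius 1/70; s2: center (-1/2, 0), radius 1/12; s3: center (1/2, 3/10), radius 1/80; s4: center (9/20, 1/4), radius 1/80


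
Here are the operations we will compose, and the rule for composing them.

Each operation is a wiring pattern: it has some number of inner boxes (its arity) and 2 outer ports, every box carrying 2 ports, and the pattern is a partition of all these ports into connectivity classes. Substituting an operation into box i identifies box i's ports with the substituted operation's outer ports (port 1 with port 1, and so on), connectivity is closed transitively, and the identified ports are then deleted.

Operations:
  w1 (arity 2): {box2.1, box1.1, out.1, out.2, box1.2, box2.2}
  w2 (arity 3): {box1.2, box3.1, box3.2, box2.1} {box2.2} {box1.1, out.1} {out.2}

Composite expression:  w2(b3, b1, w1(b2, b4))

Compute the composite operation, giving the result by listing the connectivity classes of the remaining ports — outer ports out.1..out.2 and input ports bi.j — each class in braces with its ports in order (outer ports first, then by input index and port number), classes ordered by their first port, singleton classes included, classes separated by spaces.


After gluing at w2, chains via deleted ports link the b-ports.
composing w1 on (b2, b4), with out.j its own outer ports: {out.1, out.2, b2.1, b2.2, b4.1, b4.2}
composing w2 on (b3, b1, b2, b4), with out.j its own outer ports: {out.1, b3.1} {out.2} {b1.1, b2.1, b2.2, b3.2, b4.1, b4.2} {b1.2}

{out.1, b3.1} {out.2} {b1.1, b2.1, b2.2, b3.2, b4.1, b4.2} {b1.2}


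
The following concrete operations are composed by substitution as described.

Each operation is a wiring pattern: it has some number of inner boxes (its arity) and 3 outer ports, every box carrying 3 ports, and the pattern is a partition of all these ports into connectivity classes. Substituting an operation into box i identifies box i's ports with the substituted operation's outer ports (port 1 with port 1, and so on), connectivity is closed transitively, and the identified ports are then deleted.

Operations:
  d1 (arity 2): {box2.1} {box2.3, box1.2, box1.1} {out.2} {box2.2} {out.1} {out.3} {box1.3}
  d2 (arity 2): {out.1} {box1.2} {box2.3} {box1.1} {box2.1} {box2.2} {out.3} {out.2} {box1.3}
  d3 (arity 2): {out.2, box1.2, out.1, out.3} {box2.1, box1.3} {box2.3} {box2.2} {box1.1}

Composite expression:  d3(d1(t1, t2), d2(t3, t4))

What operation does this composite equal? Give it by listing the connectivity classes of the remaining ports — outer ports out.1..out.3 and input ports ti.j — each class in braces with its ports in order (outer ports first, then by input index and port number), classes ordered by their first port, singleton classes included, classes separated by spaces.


{out.1, out.2, out.3} {t1.1, t1.2, t2.3} {t1.3} {t2.1} {t2.2} {t3.1} {t3.2} {t3.3} {t4.1} {t4.2} {t4.3}
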